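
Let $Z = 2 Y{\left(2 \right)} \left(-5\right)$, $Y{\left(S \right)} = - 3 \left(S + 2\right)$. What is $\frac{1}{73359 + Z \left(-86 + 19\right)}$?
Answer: $\frac{1}{65319} \approx 1.5309 \cdot 10^{-5}$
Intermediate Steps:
$Y{\left(S \right)} = -6 - 3 S$ ($Y{\left(S \right)} = - 3 \left(2 + S\right) = -6 - 3 S$)
$Z = 120$ ($Z = 2 \left(-6 - 6\right) \left(-5\right) = 2 \left(-12\right) \left(-5\right) = \left(-24\right) \left(-5\right) = 120$)
$\frac{1}{73359 + Z \left(-86 + 19\right)} = \frac{1}{73359 + 120 \left(-86 + 19\right)} = \frac{1}{73359 + 120 \left(-67\right)} = \frac{1}{73359 - 8040} = \frac{1}{65319}$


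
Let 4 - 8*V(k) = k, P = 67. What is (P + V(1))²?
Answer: 290521/64 ≈ 4539.4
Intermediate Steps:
V(k) = ½ - k/8
(P + V(1))² = (67 + (½ - ⅛*1))² = (67 + (½ - ⅛))² = (67 + 3/8)² = (539/8)² = 290521/64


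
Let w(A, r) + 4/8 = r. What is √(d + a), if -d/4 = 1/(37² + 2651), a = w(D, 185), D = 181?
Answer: √745394430/2010 ≈ 13.583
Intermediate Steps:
w(A, r) = -½ + r
a = 369/2 (a = -½ + 185 = 369/2 ≈ 184.50)
d = -1/1005 (d = -4/(37² + 2651) = -4/(1369 + 2651) = -4/4020 = -4*1/4020 = -1/1005 ≈ -0.00099503)
√(d + a) = √(-1/1005 + 369/2) = √(370843/2010) = √745394430/2010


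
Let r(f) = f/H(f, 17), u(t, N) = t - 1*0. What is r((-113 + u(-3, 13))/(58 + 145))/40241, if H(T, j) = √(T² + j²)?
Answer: -4*√14177/570496657 ≈ -8.3483e-7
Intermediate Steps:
u(t, N) = t (u(t, N) = t + 0 = t)
r(f) = f/√(289 + f²) (r(f) = f/(√(f² + 17²)) = f/(√(f² + 289)) = f/(√(289 + f²)) = f/√(289 + f²))
r((-113 + u(-3, 13))/(58 + 145))/40241 = (((-113 - 3)/(58 + 145))/√(289 + ((-113 - 3)/(58 + 145))²))/40241 = ((-116/203)/√(289 + (-116/203)²))*(1/40241) = ((-116*1/203)/√(289 + (-116*1/203)²))*(1/40241) = -4/(7*√(289 + (-4/7)²))*(1/40241) = -4/(7*√(289 + 16/49))*(1/40241) = -4*√14177/14177*(1/40241) = -4*√14177/570496657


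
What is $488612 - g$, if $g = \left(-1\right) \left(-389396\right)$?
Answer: $99216$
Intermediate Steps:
$g = 389396$
$488612 - g = 488612 - 389396 = 99216$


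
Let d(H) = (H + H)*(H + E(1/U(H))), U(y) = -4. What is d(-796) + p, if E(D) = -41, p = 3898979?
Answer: 5231483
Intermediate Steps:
d(H) = 2*H*(-41 + H) (d(H) = (H + H)*(H - 41) = (2*H)*(-41 + H) = 2*H*(-41 + H))
d(-796) + p = 2*(-796)*(-41 - 796) + 3898979 = 2*(-796)*(-837) + 3898979 = 1332504 + 3898979 = 5231483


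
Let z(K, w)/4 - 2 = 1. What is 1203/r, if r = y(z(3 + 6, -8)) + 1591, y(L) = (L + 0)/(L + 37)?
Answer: 58947/77971 ≈ 0.75601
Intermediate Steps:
z(K, w) = 12 (z(K, w) = 8 + 4*1 = 8 + 4 = 12)
y(L) = L/(37 + L)
r = 77971/49 (r = 12/(37 + 12) + 1591 = 12/49 + 1591 = 77971/49 ≈ 1591.2)
1203/r = 1203/(77971/49) = 1203*(49/77971) = 58947/77971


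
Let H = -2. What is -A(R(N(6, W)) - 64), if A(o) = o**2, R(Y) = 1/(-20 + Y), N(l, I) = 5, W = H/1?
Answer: -923521/225 ≈ -4104.5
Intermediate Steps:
W = -2 (W = -2/1 = -2*1 = -2)
-A(R(N(6, W)) - 64) = -(1/(-20 + 5) - 64)**2 = -(1/(-15) - 64)**2 = -(-1/15 - 64)**2 = -(-961/15)**2 = -1*923521/225 = -923521/225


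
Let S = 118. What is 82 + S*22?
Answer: 2678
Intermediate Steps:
82 + S*22 = 82 + 118*22 = 82 + 2596 = 2678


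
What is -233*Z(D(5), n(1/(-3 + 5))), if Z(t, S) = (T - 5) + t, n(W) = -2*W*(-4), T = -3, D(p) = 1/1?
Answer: 1631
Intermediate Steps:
D(p) = 1
n(W) = 8*W
Z(t, S) = -8 + t (Z(t, S) = (-3 - 5) + t = -8 + t)
-233*Z(D(5), n(1/(-3 + 5))) = -233*(-8 + 1) = -233*(-7) = 1631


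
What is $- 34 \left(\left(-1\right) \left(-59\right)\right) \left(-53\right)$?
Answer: $106318$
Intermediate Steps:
$- 34 \left(\left(-1\right) \left(-59\right)\right) \left(-53\right) = \left(-34\right) 59 \left(-53\right) = \left(-2006\right) \left(-53\right) = 106318$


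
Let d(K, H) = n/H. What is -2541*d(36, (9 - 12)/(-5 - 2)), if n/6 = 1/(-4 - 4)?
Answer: 17787/4 ≈ 4446.8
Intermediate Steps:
n = -¾ (n = 6/(-4 - 4) = 6/(-8) = 6*(-⅛) = -¾ ≈ -0.75000)
d(K, H) = -3/(4*H)
-2541*d(36, (9 - 12)/(-5 - 2)) = -(-7623)/(4*((9 - 12)/(-5 - 2))) = -(-7623)/(4*((-3/(-7)))) = -(-7623)/(4*((-3*(-⅐)))) = -(-7623)/(4*3/7) = -(-7623)*7/(4*3) = -2541*(-7/4) = 17787/4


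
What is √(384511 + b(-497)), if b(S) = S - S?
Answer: √384511 ≈ 620.09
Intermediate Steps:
b(S) = 0
√(384511 + b(-497)) = √(384511 + 0) = √384511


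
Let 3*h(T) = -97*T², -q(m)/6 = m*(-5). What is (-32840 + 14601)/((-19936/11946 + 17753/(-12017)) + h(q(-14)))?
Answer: 1309150570299/409390608671725 ≈ 0.0031978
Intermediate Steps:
q(m) = 30*m (q(m) = -6*m*(-5) = -(-30)*m = 30*m)
h(T) = -97*T²/3 (h(T) = (-97*T²)/3 = -97*T²/3)
(-32840 + 14601)/((-19936/11946 + 17753/(-12017)) + h(q(-14))) = (-32840 + 14601)/((-19936/11946 + 17753/(-12017)) - 97*(30*(-14))²/3) = -18239/((-19936*1/11946 + 17753*(-1/12017)) - 97/3*(-420)²) = -18239/((-9968/5973 - 17753/12017) - 97/3*176400) = -18239/(-225824125/71777541 - 5703600) = -18239/(-409390608671725/71777541) = -18239*(-71777541/409390608671725) = 1309150570299/409390608671725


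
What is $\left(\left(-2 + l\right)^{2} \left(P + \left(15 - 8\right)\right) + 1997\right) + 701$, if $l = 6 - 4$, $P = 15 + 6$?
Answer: $2698$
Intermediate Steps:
$P = 21$
$l = 2$
$\left(\left(-2 + l\right)^{2} \left(P + \left(15 - 8\right)\right) + 1997\right) + 701 = \left(\left(-2 + 2\right)^{2} \left(21 + \left(15 - 8\right)\right) + 1997\right) + 701 = \left(0^{2} \left(21 + 7\right) + 1997\right) + 701 = \left(0 \cdot 28 + 1997\right) + 701 = \left(0 + 1997\right) + 701 = 1997 + 701 = 2698$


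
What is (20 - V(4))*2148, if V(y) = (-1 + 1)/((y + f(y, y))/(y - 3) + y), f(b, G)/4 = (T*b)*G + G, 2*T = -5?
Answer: 42960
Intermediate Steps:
T = -5/2 (T = (½)*(-5) = -5/2 ≈ -2.5000)
f(b, G) = 4*G - 10*G*b (f(b, G) = 4*((-5*b/2)*G + G) = 4*(-5*G*b/2 + G) = 4*(G - 5*G*b/2) = 4*G - 10*G*b)
V(y) = 0 (V(y) = (-1 + 1)/((y + 2*y*(2 - 5*y))/(y - 3) + y) = 0/((y + 2*y*(2 - 5*y))/(-3 + y) + y) = 0/(y + (y + 2*y*(2 - 5*y))/(-3 + y)) = 0)
(20 - V(4))*2148 = (20 - 1*0)*2148 = (20 + 0)*2148 = 20*2148 = 42960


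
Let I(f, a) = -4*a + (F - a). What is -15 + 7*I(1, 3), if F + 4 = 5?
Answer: -113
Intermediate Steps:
F = 1 (F = -4 + 5 = 1)
I(f, a) = 1 - 5*a (I(f, a) = -4*a + (1 - a) = 1 - 5*a)
-15 + 7*I(1, 3) = -15 + 7*(1 - 5*3) = -15 + 7*(1 - 15) = -15 + 7*(-14) = -15 - 98 = -113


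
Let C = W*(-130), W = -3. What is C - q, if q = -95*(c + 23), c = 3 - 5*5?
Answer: 485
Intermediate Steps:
c = -22 (c = 3 - 25 = -22)
C = 390 (C = -3*(-130) = 390)
q = -95 (q = -95*(-22 + 23) = -95*1 = -95)
C - q = 390 - 1*(-95) = 390 + 95 = 485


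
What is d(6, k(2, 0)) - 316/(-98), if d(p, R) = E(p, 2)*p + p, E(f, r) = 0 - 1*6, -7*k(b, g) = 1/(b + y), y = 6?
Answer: -1312/49 ≈ -26.776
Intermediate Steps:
k(b, g) = -1/(7*(6 + b)) (k(b, g) = -1/(7*(b + 6)) = -1/(7*(6 + b)))
E(f, r) = -6 (E(f, r) = 0 - 6 = -6)
d(p, R) = -5*p (d(p, R) = -6*p + p = -5*p)
d(6, k(2, 0)) - 316/(-98) = -5*6 - 316/(-98) = -30 - 316*(-1/98) = -30 + 158/49 = -1312/49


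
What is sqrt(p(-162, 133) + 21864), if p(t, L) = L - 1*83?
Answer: sqrt(21914) ≈ 148.03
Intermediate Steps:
p(t, L) = -83 + L (p(t, L) = L - 83 = -83 + L)
sqrt(p(-162, 133) + 21864) = sqrt((-83 + 133) + 21864) = sqrt(50 + 21864) = sqrt(21914)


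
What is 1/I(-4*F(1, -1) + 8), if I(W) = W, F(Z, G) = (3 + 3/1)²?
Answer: -1/136 ≈ -0.0073529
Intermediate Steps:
F(Z, G) = 36 (F(Z, G) = (3 + 3*1)² = (3 + 3)² = 6² = 36)
1/I(-4*F(1, -1) + 8) = 1/(-4*36 + 8) = 1/(-144 + 8) = 1/(-136) = -1/136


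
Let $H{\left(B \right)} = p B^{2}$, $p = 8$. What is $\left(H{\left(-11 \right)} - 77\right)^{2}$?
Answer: $793881$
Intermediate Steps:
$H{\left(B \right)} = 8 B^{2}$
$\left(H{\left(-11 \right)} - 77\right)^{2} = \left(8 \left(-11\right)^{2} - 77\right)^{2} = \left(8 \cdot 121 - 77\right)^{2} = \left(968 - 77\right)^{2} = 891^{2} = 793881$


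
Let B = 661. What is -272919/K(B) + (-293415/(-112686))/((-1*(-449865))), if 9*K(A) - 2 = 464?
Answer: -2075282380469855/393719418729 ≈ -5271.0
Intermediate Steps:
K(A) = 466/9 (K(A) = 2/9 + (⅑)*464 = 2/9 + 464/9 = 466/9)
-272919/K(B) + (-293415/(-112686))/((-1*(-449865))) = -272919/466/9 + (-293415/(-112686))/((-1*(-449865))) = -272919*9/466 - 293415*(-1/112686)/449865 = -2456271/466 + (97805/37562)*(1/449865) = -2456271/466 + 19561/3379565826 = -2075282380469855/393719418729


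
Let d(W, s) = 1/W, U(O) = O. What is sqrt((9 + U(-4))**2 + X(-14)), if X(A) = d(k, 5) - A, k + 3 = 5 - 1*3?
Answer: sqrt(38) ≈ 6.1644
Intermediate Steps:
k = -1 (k = -3 + (5 - 1*3) = -3 + (5 - 3) = -3 + 2 = -1)
X(A) = -1 - A (X(A) = 1/(-1) - A = -1 - A)
sqrt((9 + U(-4))**2 + X(-14)) = sqrt((9 - 4)**2 + (-1 - 1*(-14))) = sqrt(5**2 + (-1 + 14)) = sqrt(25 + 13) = sqrt(38)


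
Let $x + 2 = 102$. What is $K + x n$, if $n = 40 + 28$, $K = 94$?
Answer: $6894$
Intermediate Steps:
$n = 68$
$x = 100$ ($x = -2 + 102 = 100$)
$K + x n = 94 + 100 \cdot 68 = 94 + 6800 = 6894$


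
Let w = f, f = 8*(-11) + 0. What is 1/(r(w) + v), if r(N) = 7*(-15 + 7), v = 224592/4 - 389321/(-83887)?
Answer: 83887/4705778925 ≈ 1.7826e-5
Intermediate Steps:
v = 4710476597/83887 (v = 224592*(1/4) - 389321*(-1/83887) = 56148 + 389321/83887 = 4710476597/83887 ≈ 56153.)
f = -88 (f = -88 + 0 = -88)
w = -88
r(N) = -56 (r(N) = 7*(-8) = -56)
1/(r(w) + v) = 1/(-56 + 4710476597/83887) = 1/(4705778925/83887) = 83887/4705778925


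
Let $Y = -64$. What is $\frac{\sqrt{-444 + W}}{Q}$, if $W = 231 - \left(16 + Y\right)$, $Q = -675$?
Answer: $- \frac{i \sqrt{165}}{675} \approx - 0.01903 i$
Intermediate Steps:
$W = 279$ ($W = 231 - -48 = 231 + \left(-16 + 64\right) = 231 + 48 = 279$)
$\frac{\sqrt{-444 + W}}{Q} = \frac{\sqrt{-444 + 279}}{-675} = \sqrt{-165} \left(- \frac{1}{675}\right) = i \sqrt{165} \left(- \frac{1}{675}\right) = - \frac{i \sqrt{165}}{675}$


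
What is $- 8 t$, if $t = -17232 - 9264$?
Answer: $211968$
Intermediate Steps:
$t = -26496$ ($t = -17232 - 9264 = -26496$)
$- 8 t = \left(-8\right) \left(-26496\right) = 211968$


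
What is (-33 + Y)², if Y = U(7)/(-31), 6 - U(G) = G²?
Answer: 960400/961 ≈ 999.38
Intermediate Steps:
U(G) = 6 - G²
Y = 43/31 (Y = (6 - 1*7²)/(-31) = (6 - 1*49)*(-1/31) = (6 - 49)*(-1/31) = -43*(-1/31) = 43/31 ≈ 1.3871)
(-33 + Y)² = (-33 + 43/31)² = (-980/31)² = 960400/961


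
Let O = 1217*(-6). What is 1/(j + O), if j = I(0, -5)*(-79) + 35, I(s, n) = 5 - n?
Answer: -1/8057 ≈ -0.00012412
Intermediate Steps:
j = -755 (j = (5 - 1*(-5))*(-79) + 35 = (5 + 5)*(-79) + 35 = 10*(-79) + 35 = -790 + 35 = -755)
O = -7302
1/(j + O) = 1/(-755 - 7302) = 1/(-8057) = -1/8057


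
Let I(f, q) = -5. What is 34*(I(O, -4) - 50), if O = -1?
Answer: -1870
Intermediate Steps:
34*(I(O, -4) - 50) = 34*(-5 - 50) = 34*(-55) = -1870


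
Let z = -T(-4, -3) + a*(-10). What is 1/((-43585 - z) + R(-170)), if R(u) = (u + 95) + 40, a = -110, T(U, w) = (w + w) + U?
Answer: -1/44730 ≈ -2.2356e-5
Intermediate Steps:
T(U, w) = U + 2*w (T(U, w) = 2*w + U = U + 2*w)
R(u) = 135 + u (R(u) = (95 + u) + 40 = 135 + u)
z = 1110 (z = -(-4 + 2*(-3)) - 110*(-10) = -(-4 - 6) + 1100 = -1*(-10) + 1100 = 10 + 1100 = 1110)
1/((-43585 - z) + R(-170)) = 1/((-43585 - 1*1110) + (135 - 170)) = 1/((-43585 - 1110) - 35) = 1/(-44695 - 35) = 1/(-44730) = -1/44730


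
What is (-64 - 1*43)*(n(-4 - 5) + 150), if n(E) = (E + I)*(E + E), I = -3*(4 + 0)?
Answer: -56496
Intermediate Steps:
I = -12 (I = -3*4 = -12)
n(E) = 2*E*(-12 + E) (n(E) = (E - 12)*(E + E) = (-12 + E)*(2*E) = 2*E*(-12 + E))
(-64 - 1*43)*(n(-4 - 5) + 150) = (-64 - 1*43)*(2*(-4 - 5)*(-12 + (-4 - 5)) + 150) = (-64 - 43)*(2*(-9)*(-12 - 9) + 150) = -107*(2*(-9)*(-21) + 150) = -107*(378 + 150) = -107*528 = -56496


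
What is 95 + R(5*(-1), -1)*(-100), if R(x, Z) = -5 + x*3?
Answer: 2095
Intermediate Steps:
R(x, Z) = -5 + 3*x
95 + R(5*(-1), -1)*(-100) = 95 + (-5 + 3*(5*(-1)))*(-100) = 95 + (-5 + 3*(-5))*(-100) = 95 + (-5 - 15)*(-100) = 95 - 20*(-100) = 95 + 2000 = 2095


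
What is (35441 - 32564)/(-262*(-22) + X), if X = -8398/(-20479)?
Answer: 58918083/118049354 ≈ 0.49910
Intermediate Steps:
X = 8398/20479 (X = -8398*(-1/20479) = 8398/20479 ≈ 0.41008)
(35441 - 32564)/(-262*(-22) + X) = (35441 - 32564)/(-262*(-22) + 8398/20479) = 2877/(5764 + 8398/20479) = 2877/(118049354/20479) = 2877*(20479/118049354) = 58918083/118049354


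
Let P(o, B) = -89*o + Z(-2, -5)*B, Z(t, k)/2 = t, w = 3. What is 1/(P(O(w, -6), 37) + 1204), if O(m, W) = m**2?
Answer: 1/255 ≈ 0.0039216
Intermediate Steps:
Z(t, k) = 2*t
P(o, B) = -89*o - 4*B (P(o, B) = -89*o + (2*(-2))*B = -89*o - 4*B)
1/(P(O(w, -6), 37) + 1204) = 1/((-89*3**2 - 4*37) + 1204) = 1/((-89*9 - 148) + 1204) = 1/((-801 - 148) + 1204) = 1/(-949 + 1204) = 1/255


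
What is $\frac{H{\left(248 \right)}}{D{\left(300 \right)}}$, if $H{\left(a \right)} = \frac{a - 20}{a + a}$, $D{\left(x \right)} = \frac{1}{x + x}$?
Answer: $\frac{8550}{31} \approx 275.81$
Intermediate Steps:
$D{\left(x \right)} = \frac{1}{2 x}$
$H{\left(a \right)} = \frac{-20 + a}{2 a}$
$\frac{H{\left(248 \right)}}{D{\left(300 \right)}} = \frac{\frac{1}{2} \cdot \frac{1}{248} \left(-20 + 248\right)}{\frac{1}{2} \cdot \frac{1}{300}} = \frac{\frac{1}{2} \cdot \frac{1}{248} \cdot 228}{\frac{1}{2} \cdot \frac{1}{300}} = \frac{57 \frac{1}{\frac{1}{600}}}{124} = \frac{57}{124} \cdot 600 = \frac{8550}{31}$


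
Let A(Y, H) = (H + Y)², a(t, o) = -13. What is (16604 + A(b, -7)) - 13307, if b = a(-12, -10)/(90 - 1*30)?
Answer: 12056689/3600 ≈ 3349.1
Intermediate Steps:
b = -13/60 (b = -13/(90 - 1*30) = -13/(90 - 30) = -13/60 ≈ -0.21667)
(16604 + A(b, -7)) - 13307 = (16604 + (-7 - 13/60)²) - 13307 = (16604 + (-433/60)²) - 13307 = (16604 + 187489/3600) - 13307 = 59961889/3600 - 13307 = 12056689/3600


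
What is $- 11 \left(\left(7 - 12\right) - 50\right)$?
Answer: $605$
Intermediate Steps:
$- 11 \left(\left(7 - 12\right) - 50\right) = - 11 \left(-5 - 50\right) = \left(-11\right) \left(-55\right) = 605$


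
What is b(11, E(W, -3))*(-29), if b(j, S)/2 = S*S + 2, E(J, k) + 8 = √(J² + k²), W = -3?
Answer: -4872 + 2784*√2 ≈ -934.83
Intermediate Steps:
E(J, k) = -8 + √(J² + k²)
b(j, S) = 4 + 2*S² (b(j, S) = 2*(S*S + 2) = 2*(S² + 2) = 2*(2 + S²) = 4 + 2*S²)
b(11, E(W, -3))*(-29) = (4 + 2*(-8 + √((-3)² + (-3)²))²)*(-29) = (4 + 2*(-8 + √(9 + 9))²)*(-29) = (4 + 2*(-8 + √18)²)*(-29) = (4 + 2*(-8 + 3*√2)²)*(-29) = -116 - 58*(-8 + 3*√2)²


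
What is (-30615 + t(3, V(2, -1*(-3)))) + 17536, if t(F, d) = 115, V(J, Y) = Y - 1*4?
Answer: -12964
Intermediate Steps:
V(J, Y) = -4 + Y (V(J, Y) = Y - 4 = -4 + Y)
(-30615 + t(3, V(2, -1*(-3)))) + 17536 = (-30615 + 115) + 17536 = -30500 + 17536 = -12964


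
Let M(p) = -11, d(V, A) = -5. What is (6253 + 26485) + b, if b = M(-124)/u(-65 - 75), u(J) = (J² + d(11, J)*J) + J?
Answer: 659998069/20160 ≈ 32738.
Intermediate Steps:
u(J) = J² - 4*J (u(J) = (J² - 5*J) + J = J² - 4*J)
b = -11/20160 (b = -11*1/((-65 - 75)*(-4 + (-65 - 75))) = -11*(-1/(140*(-4 - 140))) = -11/((-140*(-144))) = -11/20160 ≈ -0.00054563)
(6253 + 26485) + b = (6253 + 26485) - 11/20160 = 32738 - 11/20160 = 659998069/20160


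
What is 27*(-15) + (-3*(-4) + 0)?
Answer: -393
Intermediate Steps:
27*(-15) + (-3*(-4) + 0) = -405 + (12 + 0) = -405 + 12 = -393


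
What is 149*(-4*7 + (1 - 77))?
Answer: -15496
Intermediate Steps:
149*(-4*7 + (1 - 77)) = 149*(-28 - 76) = 149*(-104) = -15496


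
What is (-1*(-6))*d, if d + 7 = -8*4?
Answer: -234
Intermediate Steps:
d = -39 (d = -7 - 8*4 = -7 - 32 = -39)
(-1*(-6))*d = -1*(-6)*(-39) = 6*(-39) = -234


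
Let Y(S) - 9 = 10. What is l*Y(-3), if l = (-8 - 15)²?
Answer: 10051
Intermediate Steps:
Y(S) = 19 (Y(S) = 9 + 10 = 19)
l = 529 (l = (-23)² = 529)
l*Y(-3) = 529*19 = 10051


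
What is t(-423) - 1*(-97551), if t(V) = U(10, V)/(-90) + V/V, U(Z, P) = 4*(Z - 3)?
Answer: 4389826/45 ≈ 97552.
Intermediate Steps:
U(Z, P) = -12 + 4*Z (U(Z, P) = 4*(-3 + Z) = -12 + 4*Z)
t(V) = 31/45 (t(V) = (-12 + 4*10)/(-90) + V/V = (-12 + 40)*(-1/90) + 1 = 28*(-1/90) + 1 = -14/45 + 1 = 31/45)
t(-423) - 1*(-97551) = 31/45 - 1*(-97551) = 31/45 + 97551 = 4389826/45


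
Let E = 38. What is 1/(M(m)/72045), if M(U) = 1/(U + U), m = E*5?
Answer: 27377100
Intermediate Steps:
m = 190 (m = 38*5 = 190)
M(U) = 1/(2*U)
1/(M(m)/72045) = 1/(((½)/190)/72045) = 1/(((½)*(1/190))*(1/72045)) = 1/((1/380)*(1/72045)) = 1/(1/27377100) = 27377100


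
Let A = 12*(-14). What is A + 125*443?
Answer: 55207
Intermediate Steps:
A = -168
A + 125*443 = -168 + 125*443 = -168 + 55375 = 55207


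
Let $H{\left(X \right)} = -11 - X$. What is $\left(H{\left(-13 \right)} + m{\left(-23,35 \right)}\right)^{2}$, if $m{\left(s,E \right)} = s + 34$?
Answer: $169$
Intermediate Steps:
$m{\left(s,E \right)} = 34 + s$
$\left(H{\left(-13 \right)} + m{\left(-23,35 \right)}\right)^{2} = \left(\left(-11 - -13\right) + \left(34 - 23\right)\right)^{2} = \left(\left(-11 + 13\right) + 11\right)^{2} = \left(2 + 11\right)^{2} = 13^{2} = 169$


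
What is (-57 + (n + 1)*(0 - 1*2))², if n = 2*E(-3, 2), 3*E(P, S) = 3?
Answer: 3969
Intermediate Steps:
E(P, S) = 1 (E(P, S) = (⅓)*3 = 1)
n = 2 (n = 2*1 = 2)
(-57 + (n + 1)*(0 - 1*2))² = (-57 + (2 + 1)*(0 - 1*2))² = (-57 + 3*(0 - 2))² = (-57 + 3*(-2))² = (-57 - 6)² = (-63)² = 3969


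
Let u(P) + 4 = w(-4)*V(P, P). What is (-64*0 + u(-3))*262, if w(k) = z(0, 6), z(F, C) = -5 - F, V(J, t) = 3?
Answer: -4978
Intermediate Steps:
w(k) = -5 (w(k) = -5 - 1*0 = -5 + 0 = -5)
u(P) = -19 (u(P) = -4 - 5*3 = -4 - 15 = -19)
(-64*0 + u(-3))*262 = (-64*0 - 19)*262 = (0 - 19)*262 = -19*262 = -4978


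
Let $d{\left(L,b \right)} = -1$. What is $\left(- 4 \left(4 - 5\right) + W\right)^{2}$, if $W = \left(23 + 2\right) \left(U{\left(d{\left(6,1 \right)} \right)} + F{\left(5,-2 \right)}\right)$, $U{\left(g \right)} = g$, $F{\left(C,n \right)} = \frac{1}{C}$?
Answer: $256$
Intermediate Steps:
$W = -20$ ($W = \left(23 + 2\right) \left(-1 + \frac{1}{5}\right) = 25 \left(-1 + \frac{1}{5}\right) = 25 \left(- \frac{4}{5}\right) = -20$)
$\left(- 4 \left(4 - 5\right) + W\right)^{2} = \left(- 4 \left(4 - 5\right) - 20\right)^{2} = \left(\left(-4\right) \left(-1\right) - 20\right)^{2} = \left(4 - 20\right)^{2} = \left(-16\right)^{2} = 256$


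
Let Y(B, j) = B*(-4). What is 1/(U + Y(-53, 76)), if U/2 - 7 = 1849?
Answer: 1/3924 ≈ 0.00025484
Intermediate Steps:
Y(B, j) = -4*B
U = 3712 (U = 14 + 2*1849 = 14 + 3698 = 3712)
1/(U + Y(-53, 76)) = 1/(3712 - 4*(-53)) = 1/(3712 + 212) = 1/3924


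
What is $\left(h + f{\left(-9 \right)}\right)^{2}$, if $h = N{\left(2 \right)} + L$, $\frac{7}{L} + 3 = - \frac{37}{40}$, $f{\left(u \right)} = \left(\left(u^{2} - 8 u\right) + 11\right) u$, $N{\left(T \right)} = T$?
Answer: $\frac{53683963204}{24649} \approx 2.1779 \cdot 10^{6}$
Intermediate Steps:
$f{\left(u \right)} = u \left(11 + u^{2} - 8 u\right)$ ($f{\left(u \right)} = \left(11 + u^{2} - 8 u\right) u = u \left(11 + u^{2} - 8 u\right)$)
$L = - \frac{280}{157}$ ($L = \frac{7}{-3 - \frac{37}{40}} = \frac{7}{- \frac{157}{40}} = 7 \left(- \frac{40}{157}\right) = - \frac{280}{157} \approx -1.7834$)
$h = \frac{34}{157}$ ($h = 2 - \frac{280}{157} = \frac{34}{157} \approx 0.21656$)
$\left(h + f{\left(-9 \right)}\right)^{2} = \left(\frac{34}{157} - 9 \left(11 + \left(-9\right)^{2} - -72\right)\right)^{2} = \left(\frac{34}{157} - 9 \left(11 + 81 + 72\right)\right)^{2} = \left(\frac{34}{157} - 1476\right)^{2} = \left(- \frac{231698}{157}\right)^{2} = \frac{53683963204}{24649}$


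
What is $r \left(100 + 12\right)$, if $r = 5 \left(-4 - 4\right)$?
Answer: $-4480$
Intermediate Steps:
$r = -40$ ($r = 5 \left(-8\right) = -40$)
$r \left(100 + 12\right) = - 40 \left(100 + 12\right) = \left(-40\right) 112 = -4480$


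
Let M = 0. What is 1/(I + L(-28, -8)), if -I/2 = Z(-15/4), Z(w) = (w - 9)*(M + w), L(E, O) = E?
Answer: -8/989 ≈ -0.0080890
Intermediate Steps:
Z(w) = w*(-9 + w) (Z(w) = (w - 9)*(0 + w) = (-9 + w)*w = w*(-9 + w))
I = -765/8 (I = -2*(-15/4)*(-9 - 15/4) = -2*(-15*¼)*(-9 - 15*¼) = -(-15)*(-9 - 15/4)/2 = -(-15)*(-51)/(2*4) = -2*765/16 = -765/8 ≈ -95.625)
1/(I + L(-28, -8)) = 1/(-765/8 - 28) = 1/(-989/8) = -8/989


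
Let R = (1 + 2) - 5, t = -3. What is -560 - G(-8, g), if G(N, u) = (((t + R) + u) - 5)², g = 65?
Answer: -3585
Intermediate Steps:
R = -2 (R = 3 - 5 = -2)
G(N, u) = (-10 + u)² (G(N, u) = (((-3 - 2) + u) - 5)² = ((-5 + u) - 5)² = (-10 + u)²)
-560 - G(-8, g) = -560 - (-10 + 65)² = -560 - 1*55² = -560 - 1*3025 = -560 - 3025 = -3585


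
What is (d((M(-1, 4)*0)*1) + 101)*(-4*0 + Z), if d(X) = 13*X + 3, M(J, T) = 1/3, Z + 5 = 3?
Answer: -208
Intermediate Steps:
Z = -2 (Z = -5 + 3 = -2)
M(J, T) = ⅓
d(X) = 3 + 13*X
(d((M(-1, 4)*0)*1) + 101)*(-4*0 + Z) = ((3 + 13*(((⅓)*0)*1)) + 101)*(-4*0 - 2) = ((3 + 13*(0*1)) + 101)*(0 - 2) = ((3 + 13*0) + 101)*(-2) = ((3 + 0) + 101)*(-2) = (3 + 101)*(-2) = 104*(-2) = -208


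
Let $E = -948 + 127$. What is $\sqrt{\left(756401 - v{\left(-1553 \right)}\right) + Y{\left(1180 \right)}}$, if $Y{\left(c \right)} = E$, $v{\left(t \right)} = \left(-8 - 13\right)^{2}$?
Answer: $7 \sqrt{15411} \approx 868.99$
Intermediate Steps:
$v{\left(t \right)} = 441$ ($v{\left(t \right)} = \left(-21\right)^{2} = 441$)
$E = -821$
$Y{\left(c \right)} = -821$
$\sqrt{\left(756401 - v{\left(-1553 \right)}\right) + Y{\left(1180 \right)}} = \sqrt{\left(756401 - 441\right) - 821} = \sqrt{755960 - 821} = \sqrt{755139} = 7 \sqrt{15411}$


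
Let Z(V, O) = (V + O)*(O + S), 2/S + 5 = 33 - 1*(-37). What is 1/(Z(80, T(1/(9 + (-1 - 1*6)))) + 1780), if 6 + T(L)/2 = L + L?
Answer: 13/14068 ≈ 0.00092408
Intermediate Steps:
S = 2/65 (S = 2/(-5 + (33 - 1*(-37))) = 2/(-5 + (33 + 37)) = 2/(-5 + 70) = 2/65 ≈ 0.030769)
T(L) = -12 + 4*L (T(L) = -12 + 2*(L + L) = -12 + 2*(2*L) = -12 + 4*L)
Z(V, O) = (2/65 + O)*(O + V) (Z(V, O) = (V + O)*(O + 2/65) = (O + V)*(2/65 + O) = (2/65 + O)*(O + V))
1/(Z(80, T(1/(9 + (-1 - 1*6)))) + 1780) = 1/(((-12 + 4/(9 + (-1 - 1*6)))² + 2*(-12 + 4/(9 + (-1 - 1*6)))/65 + (2/65)*80 + (-12 + 4/(9 + (-1 - 1*6)))*80) + 1780) = 1/(((-12 + 4/(9 + (-1 - 6)))² + 2*(-12 + 4/(9 + (-1 - 6)))/65 + 32/13 + (-12 + 4/(9 + (-1 - 6)))*80) + 1780) = 1/(((-12 + 4/(9 - 7))² + 2*(-12 + 4/(9 - 7))/65 + 32/13 + (-12 + 4/(9 - 7))*80) + 1780) = 1/(((-12 + 4/2)² + 2*(-12 + 4/2)/65 + 32/13 + (-12 + 4/2)*80) + 1780) = 1/(((-12 + 4*(½))² + 2*(-12 + 4*(½))/65 + 32/13 + (-12 + 4*(½))*80) + 1780) = 1/(((-12 + 2)² + 2*(-12 + 2)/65 + 32/13 + (-12 + 2)*80) + 1780) = 1/(((-10)² + (2/65)*(-10) + 32/13 - 10*80) + 1780) = 1/((100 - 4/13 + 32/13 - 800) + 1780) = 1/(-9072/13 + 1780) = 1/(14068/13) = 13/14068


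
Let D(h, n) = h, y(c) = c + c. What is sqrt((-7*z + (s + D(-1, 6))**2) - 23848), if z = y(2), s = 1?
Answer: 2*I*sqrt(5969) ≈ 154.52*I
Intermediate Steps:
y(c) = 2*c
z = 4 (z = 2*2 = 4)
sqrt((-7*z + (s + D(-1, 6))**2) - 23848) = sqrt((-7*4 + (1 - 1)**2) - 23848) = sqrt((-28 + 0**2) - 23848) = sqrt((-28 + 0) - 23848) = sqrt(-28 - 23848) = sqrt(-23876) = 2*I*sqrt(5969)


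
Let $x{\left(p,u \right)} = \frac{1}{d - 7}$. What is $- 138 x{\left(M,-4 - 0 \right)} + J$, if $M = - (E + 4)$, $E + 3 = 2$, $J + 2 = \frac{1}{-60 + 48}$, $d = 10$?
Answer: $- \frac{577}{12} \approx -48.083$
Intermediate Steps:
$J = - \frac{25}{12}$ ($J = -2 + \frac{1}{-60 + 48} = -2 + \frac{1}{-12} = -2 - \frac{1}{12} = - \frac{25}{12} \approx -2.0833$)
$E = -1$ ($E = -3 + 2 = -1$)
$M = -3$ ($M = - (-1 + 4) = \left(-1\right) 3 = -3$)
$x{\left(p,u \right)} = \frac{1}{3}$ ($x{\left(p,u \right)} = \frac{1}{10 - 7} = \frac{1}{3}$)
$- 138 x{\left(M,-4 - 0 \right)} + J = \left(-138\right) \frac{1}{3} - \frac{25}{12} = -46 - \frac{25}{12} = - \frac{577}{12}$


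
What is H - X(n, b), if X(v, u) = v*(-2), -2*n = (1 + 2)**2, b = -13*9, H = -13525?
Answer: -13534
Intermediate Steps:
b = -117
n = -9/2 (n = -(1 + 2)**2/2 = -1/2*3**2 = -1/2*9 = -9/2 ≈ -4.5000)
X(v, u) = -2*v
H - X(n, b) = -13525 - (-2)*(-9)/2 = -13525 - 1*9 = -13525 - 9 = -13534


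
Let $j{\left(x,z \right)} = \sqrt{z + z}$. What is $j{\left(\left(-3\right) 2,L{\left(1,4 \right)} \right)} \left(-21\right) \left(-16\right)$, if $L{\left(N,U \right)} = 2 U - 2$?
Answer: $672 \sqrt{3} \approx 1163.9$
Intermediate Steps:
$L{\left(N,U \right)} = -2 + 2 U$
$j{\left(x,z \right)} = \sqrt{2} \sqrt{z}$ ($j{\left(x,z \right)} = \sqrt{2 z} = \sqrt{2} \sqrt{z}$)
$j{\left(\left(-3\right) 2,L{\left(1,4 \right)} \right)} \left(-21\right) \left(-16\right) = \sqrt{2} \sqrt{-2 + 2 \cdot 4} \left(-21\right) \left(-16\right) = \sqrt{2} \sqrt{-2 + 8} \left(-21\right) \left(-16\right) = \sqrt{2} \sqrt{6} \left(-21\right) \left(-16\right) = 2 \sqrt{3} \left(-21\right) \left(-16\right) = - 42 \sqrt{3} \left(-16\right) = 672 \sqrt{3}$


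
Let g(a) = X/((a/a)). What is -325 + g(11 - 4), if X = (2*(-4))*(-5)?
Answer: -285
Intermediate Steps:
X = 40 (X = -8*(-5) = 40)
g(a) = 40 (g(a) = 40/((a/a)) = 40/1 = 40*1 = 40)
-325 + g(11 - 4) = -325 + 40 = -285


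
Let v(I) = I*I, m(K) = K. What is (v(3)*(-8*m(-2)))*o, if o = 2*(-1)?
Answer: -288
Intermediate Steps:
v(I) = I²
o = -2
(v(3)*(-8*m(-2)))*o = (3²*(-8*(-2)))*(-2) = (9*16)*(-2) = 144*(-2) = -288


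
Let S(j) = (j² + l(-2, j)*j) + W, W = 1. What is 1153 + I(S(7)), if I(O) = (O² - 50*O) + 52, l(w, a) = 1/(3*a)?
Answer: 10996/9 ≈ 1221.8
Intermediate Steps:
l(w, a) = 1/(3*a)
S(j) = 4/3 + j² (S(j) = (j² + (1/(3*j))*j) + 1 = (j² + ⅓) + 1 = (⅓ + j²) + 1 = 4/3 + j²)
I(O) = 52 + O² - 50*O
1153 + I(S(7)) = 1153 + (52 + (4/3 + 7²)² - 50*(4/3 + 7²)) = 1153 + (52 + (4/3 + 49)² - 50*(4/3 + 49)) = 1153 + (52 + (151/3)² - 50*151/3) = 1153 + (52 + 22801/9 - 7550/3) = 1153 + 619/9 = 10996/9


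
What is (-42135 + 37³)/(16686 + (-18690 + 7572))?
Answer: 4259/2784 ≈ 1.5298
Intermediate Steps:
(-42135 + 37³)/(16686 + (-18690 + 7572)) = (-42135 + 50653)/(16686 - 11118) = 8518/5568 = 8518*(1/5568) = 4259/2784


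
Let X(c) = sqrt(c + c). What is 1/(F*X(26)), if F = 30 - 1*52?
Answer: -sqrt(13)/572 ≈ -0.0063034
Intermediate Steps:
X(c) = sqrt(2)*sqrt(c) (X(c) = sqrt(2*c) = sqrt(2)*sqrt(c))
F = -22 (F = 30 - 52 = -22)
1/(F*X(26)) = 1/(-22*sqrt(2)*sqrt(26)) = 1/(-44*sqrt(13)) = -sqrt(13)/572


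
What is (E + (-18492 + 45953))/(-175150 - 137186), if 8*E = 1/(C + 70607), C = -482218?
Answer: -90425997367/1028487466368 ≈ -0.087921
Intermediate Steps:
E = -1/3292888 (E = 1/(8*(-482218 + 70607)) = (⅛)/(-411611) = (⅛)*(-1/411611) = -1/3292888 ≈ -3.0368e-7)
(E + (-18492 + 45953))/(-175150 - 137186) = (-1/3292888 + (-18492 + 45953))/(-175150 - 137186) = (-1/3292888 + 27461)/(-312336) = (90425997367/3292888)*(-1/312336) = -90425997367/1028487466368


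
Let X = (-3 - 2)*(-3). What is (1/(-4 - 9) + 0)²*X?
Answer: 15/169 ≈ 0.088757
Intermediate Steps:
X = 15 (X = -5*(-3) = 15)
(1/(-4 - 9) + 0)²*X = (1/(-4 - 9) + 0)²*15 = (1/(-13) + 0)²*15 = (-1/13 + 0)²*15 = (-1/13)²*15 = (1/169)*15 = 15/169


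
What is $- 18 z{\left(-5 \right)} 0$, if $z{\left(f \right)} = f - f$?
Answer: $0$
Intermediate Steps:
$z{\left(f \right)} = 0$
$- 18 z{\left(-5 \right)} 0 = \left(-18\right) 0 \cdot 0 = 0 \cdot 0 = 0$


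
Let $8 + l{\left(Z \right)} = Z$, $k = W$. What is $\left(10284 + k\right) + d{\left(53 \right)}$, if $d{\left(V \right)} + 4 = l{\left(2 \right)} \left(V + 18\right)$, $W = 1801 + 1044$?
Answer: $12699$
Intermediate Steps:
$W = 2845$
$k = 2845$
$l{\left(Z \right)} = -8 + Z$
$d{\left(V \right)} = -112 - 6 V$ ($d{\left(V \right)} = -4 + \left(-8 + 2\right) \left(V + 18\right) = -4 - 6 \left(18 + V\right) = -4 - \left(108 + 6 V\right) = -112 - 6 V$)
$\left(10284 + k\right) + d{\left(53 \right)} = \left(10284 + 2845\right) - 430 = 13129 - 430 = 12699$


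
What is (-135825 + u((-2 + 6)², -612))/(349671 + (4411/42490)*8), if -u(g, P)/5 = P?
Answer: -2820592425/7428778039 ≈ -0.37968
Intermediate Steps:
u(g, P) = -5*P
(-135825 + u((-2 + 6)², -612))/(349671 + (4411/42490)*8) = (-135825 - 5*(-612))/(349671 + (4411/42490)*8) = (-135825 + 3060)/(349671 + (4411*(1/42490))*8) = -132765/(349671 + (4411/42490)*8) = -132765/(349671 + 17644/21245) = -132765/7428778039/21245 = -132765*21245/7428778039 = -2820592425/7428778039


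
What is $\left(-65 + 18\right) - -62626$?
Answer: $62579$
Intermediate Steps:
$\left(-65 + 18\right) - -62626 = -47 + 62626 = 62579$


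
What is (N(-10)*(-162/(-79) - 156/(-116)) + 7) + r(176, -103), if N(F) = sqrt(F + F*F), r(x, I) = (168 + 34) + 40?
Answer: 249 + 23337*sqrt(10)/2291 ≈ 281.21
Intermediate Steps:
r(x, I) = 242 (r(x, I) = 202 + 40 = 242)
N(F) = sqrt(F + F**2)
(N(-10)*(-162/(-79) - 156/(-116)) + 7) + r(176, -103) = (sqrt(-10*(1 - 10))*(-162/(-79) - 156/(-116)) + 7) + 242 = (sqrt(-10*(-9))*(-162*(-1/79) - 156*(-1/116)) + 7) + 242 = (sqrt(90)*(162/79 + 39/29) + 7) + 242 = ((3*sqrt(10))*(7779/2291) + 7) + 242 = (23337*sqrt(10)/2291 + 7) + 242 = (7 + 23337*sqrt(10)/2291) + 242 = 249 + 23337*sqrt(10)/2291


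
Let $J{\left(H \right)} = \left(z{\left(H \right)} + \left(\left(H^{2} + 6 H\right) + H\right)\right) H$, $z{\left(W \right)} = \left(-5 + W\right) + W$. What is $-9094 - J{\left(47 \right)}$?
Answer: $-132563$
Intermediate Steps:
$z{\left(W \right)} = -5 + 2 W$
$J{\left(H \right)} = H \left(-5 + H^{2} + 9 H\right)$ ($J{\left(H \right)} = \left(\left(-5 + 2 H\right) + \left(\left(H^{2} + 6 H\right) + H\right)\right) H = \left(\left(-5 + 2 H\right) + \left(H^{2} + 7 H\right)\right) H = \left(-5 + H^{2} + 9 H\right) H = H \left(-5 + H^{2} + 9 H\right)$)
$-9094 - J{\left(47 \right)} = -9094 - 47 \left(-5 + 47^{2} + 9 \cdot 47\right) = -9094 - 47 \left(-5 + 2209 + 423\right) = -9094 - 47 \cdot 2627 = -9094 - 123469 = -132563$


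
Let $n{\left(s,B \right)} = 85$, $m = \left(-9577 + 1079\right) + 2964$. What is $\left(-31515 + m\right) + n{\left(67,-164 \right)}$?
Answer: $-36964$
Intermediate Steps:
$m = -5534$ ($m = -8498 + 2964 = -5534$)
$\left(-31515 + m\right) + n{\left(67,-164 \right)} = \left(-31515 - 5534\right) + 85 = -37049 + 85 = -36964$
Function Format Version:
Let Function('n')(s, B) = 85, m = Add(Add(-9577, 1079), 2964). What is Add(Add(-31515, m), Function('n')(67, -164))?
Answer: -36964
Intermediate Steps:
m = -5534 (m = Add(-8498, 2964) = -5534)
Add(Add(-31515, m), Function('n')(67, -164)) = Add(Add(-31515, -5534), 85) = Add(-37049, 85) = -36964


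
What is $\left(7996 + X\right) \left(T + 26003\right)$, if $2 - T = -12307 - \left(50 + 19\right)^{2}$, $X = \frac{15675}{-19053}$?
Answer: $\frac{2187133701083}{6351} \approx 3.4438 \cdot 10^{8}$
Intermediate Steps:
$X = - \frac{5225}{6351}$ ($X = 15675 \left(- \frac{1}{19053}\right) = - \frac{5225}{6351} \approx -0.82271$)
$T = 17070$ ($T = 2 - \left(-12307 - \left(50 + 19\right)^{2}\right) = 2 - \left(-12307 - 69^{2}\right) = 2 - \left(-12307 - 4761\right) = 2 - -17068 = 2 + 17068 = 17070$)
$\left(7996 + X\right) \left(T + 26003\right) = \left(7996 - \frac{5225}{6351}\right) \left(17070 + 26003\right) = \frac{50777371}{6351} \cdot 43073 = \frac{2187133701083}{6351}$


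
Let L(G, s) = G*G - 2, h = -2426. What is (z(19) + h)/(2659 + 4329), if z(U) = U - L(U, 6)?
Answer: -1383/3494 ≈ -0.39582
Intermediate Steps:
L(G, s) = -2 + G² (L(G, s) = G² - 2 = -2 + G²)
z(U) = 2 + U - U² (z(U) = U - (-2 + U²) = U + (2 - U²) = 2 + U - U²)
(z(19) + h)/(2659 + 4329) = ((2 + 19 - 1*19²) - 2426)/(2659 + 4329) = ((2 + 19 - 1*361) - 2426)/6988 = ((2 + 19 - 361) - 2426)*(1/6988) = (-340 - 2426)*(1/6988) = -2766*1/6988 = -1383/3494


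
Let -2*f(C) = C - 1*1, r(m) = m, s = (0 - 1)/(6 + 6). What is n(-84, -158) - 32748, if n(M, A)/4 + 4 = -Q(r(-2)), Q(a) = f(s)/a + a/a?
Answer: -393203/12 ≈ -32767.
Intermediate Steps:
s = -1/12 ≈ -0.083333
f(C) = 1/2 - C/2 (f(C) = -(C - 1*1)/2 = -(C - 1)/2 = -(-1 + C)/2 = 1/2 - C/2)
Q(a) = 1 + 13/(24*a) (Q(a) = (1/2 - 1/2*(-1/12))/a + a/a = (1/2 + 1/24)/a + 1 = 13/(24*a) + 1 = 1 + 13/(24*a))
n(M, A) = -227/12 (n(M, A) = -16 + 4*(-(13/24 - 2)/(-2)) = -16 + 4*(-(-1)*(-35)/(2*24)) = -16 + 4*(-1*35/48) = -16 + 4*(-35/48) = -16 - 35/12 = -227/12)
n(-84, -158) - 32748 = -227/12 - 32748 = -393203/12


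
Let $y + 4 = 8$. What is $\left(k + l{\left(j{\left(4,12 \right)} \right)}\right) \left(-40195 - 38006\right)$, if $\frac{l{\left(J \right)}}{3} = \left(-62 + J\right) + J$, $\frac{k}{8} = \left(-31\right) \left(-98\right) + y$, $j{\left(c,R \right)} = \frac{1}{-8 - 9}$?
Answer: $- \frac{32104951344}{17} \approx -1.8885 \cdot 10^{9}$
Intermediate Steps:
$y = 4$ ($y = -4 + 8 = 4$)
$j{\left(c,R \right)} = - \frac{1}{17}$ ($j{\left(c,R \right)} = \frac{1}{-17} = - \frac{1}{17}$)
$k = 24336$ ($k = 8 \left(\left(-31\right) \left(-98\right) + 4\right) = 8 \left(3038 + 4\right) = 8 \cdot 3042 = 24336$)
$l{\left(J \right)} = -186 + 6 J$ ($l{\left(J \right)} = 3 \left(\left(-62 + J\right) + J\right) = 3 \left(-62 + 2 J\right) = -186 + 6 J$)
$\left(k + l{\left(j{\left(4,12 \right)} \right)}\right) \left(-40195 - 38006\right) = \left(24336 + \left(-186 + 6 \left(- \frac{1}{17}\right)\right)\right) \left(-40195 - 38006\right) = \left(24336 - \frac{3168}{17}\right) \left(-78201\right) = \frac{410544}{17} \left(-78201\right) = - \frac{32104951344}{17}$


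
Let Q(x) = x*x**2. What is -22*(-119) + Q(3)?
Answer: 2645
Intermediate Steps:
Q(x) = x**3
-22*(-119) + Q(3) = -22*(-119) + 3**3 = 2618 + 27 = 2645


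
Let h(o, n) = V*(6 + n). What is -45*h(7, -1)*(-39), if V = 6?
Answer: 52650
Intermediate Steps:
h(o, n) = 36 + 6*n (h(o, n) = 6*(6 + n) = 36 + 6*n)
-45*h(7, -1)*(-39) = -45*(36 + 6*(-1))*(-39) = -45*(36 - 6)*(-39) = -45*30*(-39) = -1350*(-39) = 52650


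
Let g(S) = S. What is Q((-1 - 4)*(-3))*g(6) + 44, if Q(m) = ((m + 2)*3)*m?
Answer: 4634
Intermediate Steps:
Q(m) = m*(6 + 3*m) (Q(m) = ((2 + m)*3)*m = (6 + 3*m)*m = m*(6 + 3*m))
Q((-1 - 4)*(-3))*g(6) + 44 = (3*((-1 - 4)*(-3))*(2 + (-1 - 4)*(-3)))*6 + 44 = (3*(-5*(-3))*(2 - 5*(-3)))*6 + 44 = (3*15*(2 + 15))*6 + 44 = (3*15*17)*6 + 44 = 765*6 + 44 = 4590 + 44 = 4634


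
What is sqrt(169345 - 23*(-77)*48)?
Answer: sqrt(254353) ≈ 504.33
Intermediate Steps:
sqrt(169345 - 23*(-77)*48) = sqrt(169345 + 1771*48) = sqrt(169345 + 85008) = sqrt(254353)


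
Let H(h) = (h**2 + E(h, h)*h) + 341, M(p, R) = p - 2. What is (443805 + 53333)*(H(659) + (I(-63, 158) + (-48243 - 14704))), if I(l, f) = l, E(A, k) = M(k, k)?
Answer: 399984806350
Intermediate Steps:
M(p, R) = -2 + p
E(A, k) = -2 + k
H(h) = 341 + h**2 + h*(-2 + h) (H(h) = (h**2 + (-2 + h)*h) + 341 = (h**2 + h*(-2 + h)) + 341 = 341 + h**2 + h*(-2 + h))
(443805 + 53333)*(H(659) + (I(-63, 158) + (-48243 - 14704))) = (443805 + 53333)*((341 + 659**2 + 659*(-2 + 659)) + (-63 + (-48243 - 14704))) = 497138*((341 + 434281 + 659*657) + (-63 - 62947)) = 497138*((341 + 434281 + 432963) - 63010) = 497138*(867585 - 63010) = 497138*804575 = 399984806350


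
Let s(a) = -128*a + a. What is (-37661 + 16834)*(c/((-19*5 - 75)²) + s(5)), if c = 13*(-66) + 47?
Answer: 382223581197/28900 ≈ 1.3226e+7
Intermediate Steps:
s(a) = -127*a
c = -811 (c = -858 + 47 = -811)
(-37661 + 16834)*(c/((-19*5 - 75)²) + s(5)) = (-37661 + 16834)*(-811/(-19*5 - 75)² - 127*5) = -20827*(-811/(-95 - 75)² - 635) = -20827*(-811/((-170)²) - 635) = -20827*(-811/28900 - 635) = -20827*(-18352311/28900) = 382223581197/28900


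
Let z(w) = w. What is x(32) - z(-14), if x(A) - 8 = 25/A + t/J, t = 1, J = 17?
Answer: 12425/544 ≈ 22.840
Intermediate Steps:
x(A) = 137/17 + 25/A (x(A) = 8 + (25/A + 1/17) = 8 + (1/17 + 25/A) = 137/17 + 25/A)
x(32) - z(-14) = (137/17 + 25/32) - 1*(-14) = (137/17 + 25*(1/32)) + 14 = (137/17 + 25/32) + 14 = 4809/544 + 14 = 12425/544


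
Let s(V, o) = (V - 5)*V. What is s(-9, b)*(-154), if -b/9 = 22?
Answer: -19404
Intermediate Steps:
b = -198 (b = -9*22 = -198)
s(V, o) = V*(-5 + V) (s(V, o) = (-5 + V)*V = V*(-5 + V))
s(-9, b)*(-154) = -9*(-5 - 9)*(-154) = -9*(-14)*(-154) = 126*(-154) = -19404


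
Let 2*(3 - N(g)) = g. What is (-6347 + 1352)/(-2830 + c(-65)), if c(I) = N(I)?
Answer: 370/207 ≈ 1.7874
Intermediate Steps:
N(g) = 3 - g/2
c(I) = 3 - I/2
(-6347 + 1352)/(-2830 + c(-65)) = (-6347 + 1352)/(-2830 + (3 - ½*(-65))) = -4995/(-2830 + (3 + 65/2)) = -4995/(-2830 + 71/2) = -4995/(-5589/2) = -4995*(-2/5589) = 370/207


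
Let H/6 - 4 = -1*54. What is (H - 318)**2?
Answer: 381924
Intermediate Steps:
H = -300 (H = 24 + 6*(-1*54) = 24 + 6*(-54) = 24 - 324 = -300)
(H - 318)**2 = (-300 - 318)**2 = (-618)**2 = 381924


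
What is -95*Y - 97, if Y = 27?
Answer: -2662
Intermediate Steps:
-95*Y - 97 = -95*27 - 97 = -2565 - 97 = -2662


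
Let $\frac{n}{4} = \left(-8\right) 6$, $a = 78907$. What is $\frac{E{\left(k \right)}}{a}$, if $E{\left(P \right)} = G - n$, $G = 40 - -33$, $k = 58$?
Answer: $\frac{265}{78907} \approx 0.0033584$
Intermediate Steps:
$n = -192$ ($n = 4 \left(\left(-8\right) 6\right) = 4 \left(-48\right) = -192$)
$G = 73$ ($G = 40 + 33 = 73$)
$E{\left(P \right)} = 265$ ($E{\left(P \right)} = 73 - -192 = 73 + 192 = 265$)
$\frac{E{\left(k \right)}}{a} = \frac{265}{78907}$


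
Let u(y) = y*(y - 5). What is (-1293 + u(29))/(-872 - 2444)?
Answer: 597/3316 ≈ 0.18004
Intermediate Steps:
u(y) = y*(-5 + y)
(-1293 + u(29))/(-872 - 2444) = (-1293 + 29*(-5 + 29))/(-872 - 2444) = (-1293 + 29*24)/(-3316) = (-1293 + 696)*(-1/3316) = -597*(-1/3316) = 597/3316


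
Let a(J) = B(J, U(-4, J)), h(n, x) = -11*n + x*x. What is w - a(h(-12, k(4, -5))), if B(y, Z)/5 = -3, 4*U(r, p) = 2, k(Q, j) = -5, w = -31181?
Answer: -31166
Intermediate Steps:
U(r, p) = 1/2 (U(r, p) = (1/4)*2 = 1/2)
h(n, x) = x**2 - 11*n (h(n, x) = -11*n + x**2 = x**2 - 11*n)
B(y, Z) = -15 (B(y, Z) = 5*(-3) = -15)
a(J) = -15
w - a(h(-12, k(4, -5))) = -31181 - 1*(-15) = -31181 + 15 = -31166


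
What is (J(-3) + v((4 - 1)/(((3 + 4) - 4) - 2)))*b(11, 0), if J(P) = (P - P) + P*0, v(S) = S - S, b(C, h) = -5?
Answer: 0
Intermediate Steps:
v(S) = 0
J(P) = 0 (J(P) = 0 + 0 = 0)
(J(-3) + v((4 - 1)/(((3 + 4) - 4) - 2)))*b(11, 0) = (0 + 0)*(-5) = 0*(-5) = 0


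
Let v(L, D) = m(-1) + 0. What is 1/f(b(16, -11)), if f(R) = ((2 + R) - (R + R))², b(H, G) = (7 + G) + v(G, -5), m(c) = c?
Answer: 1/49 ≈ 0.020408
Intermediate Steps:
v(L, D) = -1 (v(L, D) = -1 + 0 = -1)
b(H, G) = 6 + G (b(H, G) = (7 + G) - 1 = 6 + G)
f(R) = (2 - R)² (f(R) = ((2 + R) - 2*R)² = (2 - R)²)
1/f(b(16, -11)) = 1/((-2 + (6 - 11))²) = 1/((-2 - 5)²) = 1/((-7)²) = 1/49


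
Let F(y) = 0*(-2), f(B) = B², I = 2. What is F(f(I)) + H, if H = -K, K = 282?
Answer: -282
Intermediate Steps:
F(y) = 0
H = -282 (H = -1*282 = -282)
F(f(I)) + H = 0 - 282 = -282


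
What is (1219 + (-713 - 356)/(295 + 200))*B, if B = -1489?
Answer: -896878304/495 ≈ -1.8119e+6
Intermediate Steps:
(1219 + (-713 - 356)/(295 + 200))*B = (1219 + (-713 - 356)/(295 + 200))*(-1489) = (1219 - 1069/495)*(-1489) = (602336/495)*(-1489) = -896878304/495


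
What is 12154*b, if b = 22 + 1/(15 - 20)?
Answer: 1324786/5 ≈ 2.6496e+5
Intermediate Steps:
b = 109/5 (b = 22 + 1/(-5) = 22 - 1/5 = 109/5 ≈ 21.800)
12154*b = 12154*(109/5) = 1324786/5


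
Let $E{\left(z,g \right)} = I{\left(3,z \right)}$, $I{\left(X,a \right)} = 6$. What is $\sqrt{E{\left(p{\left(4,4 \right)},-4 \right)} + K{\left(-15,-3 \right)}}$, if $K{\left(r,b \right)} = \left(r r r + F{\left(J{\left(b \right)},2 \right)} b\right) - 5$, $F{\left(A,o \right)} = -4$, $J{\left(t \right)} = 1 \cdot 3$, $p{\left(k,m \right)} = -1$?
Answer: $41 i \sqrt{2} \approx 57.983 i$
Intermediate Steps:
$J{\left(t \right)} = 3$
$E{\left(z,g \right)} = 6$
$K{\left(r,b \right)} = -5 + r^{3} - 4 b$ ($K{\left(r,b \right)} = \left(r r r - 4 b\right) - 5 = \left(r^{2} r - 4 b\right) - 5 = \left(r^{3} - 4 b\right) - 5 = -5 + r^{3} - 4 b$)
$\sqrt{E{\left(p{\left(4,4 \right)},-4 \right)} + K{\left(-15,-3 \right)}} = \sqrt{6 - \left(-7 + 3375\right)} = \sqrt{6 - 3368} = \sqrt{-3362} = 41 i \sqrt{2}$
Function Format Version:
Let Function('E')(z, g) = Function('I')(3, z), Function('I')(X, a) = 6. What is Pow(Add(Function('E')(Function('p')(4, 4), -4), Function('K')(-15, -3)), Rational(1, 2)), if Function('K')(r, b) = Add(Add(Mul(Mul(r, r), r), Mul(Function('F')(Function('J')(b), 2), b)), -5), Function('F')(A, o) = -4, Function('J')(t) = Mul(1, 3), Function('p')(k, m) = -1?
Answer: Mul(41, I, Pow(2, Rational(1, 2))) ≈ Mul(57.983, I)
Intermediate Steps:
Function('J')(t) = 3
Function('E')(z, g) = 6
Function('K')(r, b) = Add(-5, Pow(r, 3), Mul(-4, b)) (Function('K')(r, b) = Add(Add(Mul(Mul(r, r), r), Mul(-4, b)), -5) = Add(Add(Mul(Pow(r, 2), r), Mul(-4, b)), -5) = Add(Add(Pow(r, 3), Mul(-4, b)), -5) = Add(-5, Pow(r, 3), Mul(-4, b)))
Pow(Add(Function('E')(Function('p')(4, 4), -4), Function('K')(-15, -3)), Rational(1, 2)) = Pow(Add(6, Add(-5, Pow(-15, 3), Mul(-4, -3))), Rational(1, 2)) = Pow(Add(6, Add(-5, -3375, 12)), Rational(1, 2)) = Pow(Add(6, -3368), Rational(1, 2)) = Pow(-3362, Rational(1, 2)) = Mul(41, I, Pow(2, Rational(1, 2)))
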